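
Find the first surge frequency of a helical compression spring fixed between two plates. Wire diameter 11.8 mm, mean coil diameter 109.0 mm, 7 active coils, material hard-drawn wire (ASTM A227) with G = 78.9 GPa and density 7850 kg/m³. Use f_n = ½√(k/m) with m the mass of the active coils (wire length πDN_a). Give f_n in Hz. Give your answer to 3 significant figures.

50.6 Hz

k = Gd⁴/(8D³N_a) = (78.9×10³)(11.8⁴)/(8·109.0³·7) = 21.093 N/mm = 21093 N/m
Wire length L = πDN_a = π·109.0·7 = 2397 mm
m = ρ·(πd²/4)·L = 7850 × 109.36×10⁻⁶ m² × 2.397 m = 2.0578 kg
f_n = ½√(k/m) = 0.5·√(21093/2.0578) = 0.5·√(10250) = 50.622 Hz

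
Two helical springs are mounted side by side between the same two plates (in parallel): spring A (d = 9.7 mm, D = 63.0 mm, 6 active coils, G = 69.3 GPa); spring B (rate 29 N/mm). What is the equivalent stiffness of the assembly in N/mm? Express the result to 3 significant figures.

k_A = Gd⁴/(8D³N_a) = (69.3×10³)(9.7⁴)/(8·63.0³·6) = 51.116 N/mm
Parallel: k_eq = 51.116 + 29 = 80.116 N/mm

80.1 N/mm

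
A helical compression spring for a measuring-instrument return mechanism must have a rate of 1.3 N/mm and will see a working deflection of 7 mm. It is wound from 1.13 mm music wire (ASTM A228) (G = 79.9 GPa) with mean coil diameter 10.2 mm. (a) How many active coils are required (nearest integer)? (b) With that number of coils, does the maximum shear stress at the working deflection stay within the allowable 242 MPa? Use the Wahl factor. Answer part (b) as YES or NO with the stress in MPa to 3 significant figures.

(a) 12 coils; (b) YES, τ_max = 187 MPa

N_a = Gd⁴/(8D³k) = (79.9×10³)(1.13⁴)/(8·10.2³·1.3) = 11.8 → N_a = 12
Actual rate k = Gd⁴/(8D³·12) = 1.2788 N/mm
Working load F = kδ = 1.2788·7 = 8.9513 N
C = 10.2/1.13 = 9.0265; K_W = (4C−1)/(4C−4)+0.615/C = 1.1616
τ_max = K_W·8FD/(πd³) = 1.1616·161.14 = 187.17 MPa
τ_max ≤ 242 MPa → acceptable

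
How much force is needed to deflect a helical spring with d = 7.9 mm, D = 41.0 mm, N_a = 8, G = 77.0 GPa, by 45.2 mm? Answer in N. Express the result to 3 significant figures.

3070 N

k = Gd⁴/(8D³N_a) = (77.0×10³)(7.9⁴)/(8·41.0³·8) = 67.994 N/mm
F = k·δ = 67.994 × 45.2 = 3073.3 N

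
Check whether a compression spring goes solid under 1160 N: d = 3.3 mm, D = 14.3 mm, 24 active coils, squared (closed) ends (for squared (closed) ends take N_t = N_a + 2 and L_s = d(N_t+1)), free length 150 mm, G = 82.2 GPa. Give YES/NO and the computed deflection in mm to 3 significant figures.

YES, δ = 66.8 mm

k = Gd⁴/(8D³N_a) = (82.2×10³)(3.3⁴)/(8·14.3³·24) = 17.363 N/mm
N_t = 26; L_s = 3.3·27 = 89.1 mm; δ_solid = L₀ − L_s = 150 − 89.1 = 60.9 mm
δ = F/k = 1160/17.363 = 66.81 mm
δ ≥ δ_solid → spring goes solid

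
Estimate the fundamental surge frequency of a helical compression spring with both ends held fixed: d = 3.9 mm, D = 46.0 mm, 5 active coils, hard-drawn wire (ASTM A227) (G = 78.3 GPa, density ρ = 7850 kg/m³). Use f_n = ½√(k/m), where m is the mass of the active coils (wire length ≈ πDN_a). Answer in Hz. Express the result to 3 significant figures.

k = Gd⁴/(8D³N_a) = (78.3×10³)(3.9⁴)/(8·46.0³·5) = 4.6525 N/mm = 4652.5 N/m
Wire length L = πDN_a = π·46.0·5 = 722.57 mm
m = ρ·(πd²/4)·L = 7850 × 11.946×10⁻⁶ m² × 0.72257 m = 0.067759 kg
f_n = ½√(k/m) = 0.5·√(4652.5/0.067759) = 0.5·√(68663) = 131.02 Hz

131 Hz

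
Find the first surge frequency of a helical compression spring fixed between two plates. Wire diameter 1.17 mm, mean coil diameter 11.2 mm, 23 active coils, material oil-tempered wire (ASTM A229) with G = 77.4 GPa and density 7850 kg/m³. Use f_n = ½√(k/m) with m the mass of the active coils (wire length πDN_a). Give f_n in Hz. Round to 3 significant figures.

k = Gd⁴/(8D³N_a) = (77.4×10³)(1.17⁴)/(8·11.2³·23) = 0.56106 N/mm = 561.06 N/m
Wire length L = πDN_a = π·11.2·23 = 809.27 mm
m = ρ·(πd²/4)·L = 7850 × 1.0751×10⁻⁶ m² × 0.80927 m = 0.0068301 kg
f_n = ½√(k/m) = 0.5·√(561.06/0.0068301) = 0.5·√(82146) = 143.31 Hz

143 Hz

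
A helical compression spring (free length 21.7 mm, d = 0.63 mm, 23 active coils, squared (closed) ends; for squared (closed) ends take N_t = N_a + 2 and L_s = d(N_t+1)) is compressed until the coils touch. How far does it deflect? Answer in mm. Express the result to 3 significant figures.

N_t = 25; L_s = 0.63·26 = 16.38 mm
δ_solid = L₀ − L_s = 21.7 − 16.38 = 5.32 mm

5.32 mm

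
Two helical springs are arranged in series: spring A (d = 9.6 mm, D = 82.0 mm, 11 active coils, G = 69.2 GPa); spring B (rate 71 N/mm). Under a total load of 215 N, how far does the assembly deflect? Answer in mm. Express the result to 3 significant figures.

k_A = Gd⁴/(8D³N_a) = (69.2×10³)(9.6⁴)/(8·82.0³·11) = 12.113 N/mm
Series: 1/k_eq = 1/12.113 + 1/71 = 0.096638; k_eq = 10.348 N/mm
δ = F/k_eq = 215/10.348 = 20.777 mm

20.8 mm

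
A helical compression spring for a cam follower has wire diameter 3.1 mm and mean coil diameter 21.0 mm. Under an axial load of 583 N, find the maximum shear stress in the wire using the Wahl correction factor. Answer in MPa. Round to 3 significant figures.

1280 MPa

Spring index C = D/d = 21.0/3.1 = 6.7742
K_W = (4C−1)/(4C−4) + 0.615/C = 26.097/23.097 + 0.0908 = 1.2207
τ₀ = 8FD/(πd³) = 8·583·21.0/(π·3.1³) = 97944/93.591 = 1046.5 MPa
τ_max = K·τ₀ = 1.2207 × 1046.5 = 1277.4 MPa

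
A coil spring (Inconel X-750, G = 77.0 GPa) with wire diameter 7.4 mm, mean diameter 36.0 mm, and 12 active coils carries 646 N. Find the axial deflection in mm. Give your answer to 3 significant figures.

12.5 mm

k = Gd⁴/(8D³N_a) = (77.0×10³)(7.4⁴)/(8·36.0³·12) = 51.551 N/mm
δ = F/k = 646 / 51.551 = 12.531 mm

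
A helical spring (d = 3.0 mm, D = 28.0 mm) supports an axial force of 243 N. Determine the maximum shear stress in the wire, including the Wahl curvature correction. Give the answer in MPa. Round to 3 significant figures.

Spring index C = D/d = 28.0/3.0 = 9.3333
K_W = (4C−1)/(4C−4) + 0.615/C = 36.333/33.333 + 0.0659 = 1.1559
τ₀ = 8FD/(πd³) = 8·243·28.0/(π·3.0³) = 54432/84.823 = 641.71 MPa
τ_max = K·τ₀ = 1.1559 × 641.71 = 741.75 MPa

742 MPa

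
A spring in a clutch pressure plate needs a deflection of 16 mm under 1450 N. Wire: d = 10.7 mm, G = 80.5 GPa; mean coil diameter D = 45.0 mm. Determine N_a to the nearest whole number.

16

Required rate k = F/δ = 1450/16 = 90.625 N/mm
N_a = Gd⁴/(8D³k) = (80.5×10³ × 10.7⁴)/(8 × 45.0³ × 90.625)
    = 1.05519e+09 / 6.60656e+07 = 15.97 → 16 coils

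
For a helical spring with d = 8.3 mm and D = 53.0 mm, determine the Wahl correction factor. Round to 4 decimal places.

1.2356

C = D/d = 53.0/8.3 = 6.3855
K_W = (4C−1)/(4C−4) + 0.615/C = 24.542/21.542 + 0.0963 = 1.2356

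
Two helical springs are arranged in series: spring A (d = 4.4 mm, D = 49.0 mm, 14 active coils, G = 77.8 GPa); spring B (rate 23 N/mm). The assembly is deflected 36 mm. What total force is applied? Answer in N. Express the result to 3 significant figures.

72.7 N

k_A = Gd⁴/(8D³N_a) = (77.8×10³)(4.4⁴)/(8·49.0³·14) = 2.213 N/mm
Series: 1/k_eq = 1/2.213 + 1/23 = 0.49535; k_eq = 2.0188 N/mm
F = k_eq·δ = 2.0188·36 = 72.676 N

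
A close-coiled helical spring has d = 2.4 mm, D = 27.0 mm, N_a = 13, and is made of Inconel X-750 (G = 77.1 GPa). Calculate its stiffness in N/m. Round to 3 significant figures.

k = Gd⁴/(8D³N_a) = (77.1×10³ × 2.4⁴) / (8 × 27.0³ × 13)
  = 2.55799e+06 / 2.04703e+06 = 1.2496 N/mm = 1249.6 N/m

1250 N/m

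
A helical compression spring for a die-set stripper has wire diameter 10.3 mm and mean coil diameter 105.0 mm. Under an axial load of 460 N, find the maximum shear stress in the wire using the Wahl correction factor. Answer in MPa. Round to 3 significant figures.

Spring index C = D/d = 105.0/10.3 = 10.1942
K_W = (4C−1)/(4C−4) + 0.615/C = 39.777/36.777 + 0.0603 = 1.1419
τ₀ = 8FD/(πd³) = 8·460·105.0/(π·10.3³) = 386400/3432.9 = 112.56 MPa
τ_max = K·τ₀ = 1.1419 × 112.56 = 128.53 MPa

129 MPa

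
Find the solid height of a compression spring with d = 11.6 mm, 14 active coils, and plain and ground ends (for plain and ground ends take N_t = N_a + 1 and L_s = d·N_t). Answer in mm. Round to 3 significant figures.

plain and ground ends: N_t = N_a + 1 = 14 + 1 = 15
L_s = d·N_t = 11.6 × 15 = 174 mm

174 mm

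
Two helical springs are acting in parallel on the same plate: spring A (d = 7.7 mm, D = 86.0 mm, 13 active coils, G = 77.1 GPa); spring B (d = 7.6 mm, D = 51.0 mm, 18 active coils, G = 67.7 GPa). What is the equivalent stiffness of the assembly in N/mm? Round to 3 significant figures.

k_A = Gd⁴/(8D³N_a) = (77.1×10³)(7.7⁴)/(8·86.0³·13) = 4.0972 N/mm
k_B = Gd⁴/(8D³N_a) = (67.7×10³)(7.6⁴)/(8·51.0³·18) = 11.824 N/mm
Parallel: k_eq = 4.0972 + 11.824 = 15.921 N/mm

15.9 N/mm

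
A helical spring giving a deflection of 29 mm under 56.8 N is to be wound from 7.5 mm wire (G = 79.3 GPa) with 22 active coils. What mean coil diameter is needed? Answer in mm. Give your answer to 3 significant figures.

90.0 mm

Required rate k = F/δ = 56.8/29 = 1.9586 N/mm
D = (Gd⁴/(8N_a·k))^(1/3) = (79.3×10³·7.5⁴/(8·22·1.9586))^(1/3)
  = (727872)^(1/3) = 89.9536 mm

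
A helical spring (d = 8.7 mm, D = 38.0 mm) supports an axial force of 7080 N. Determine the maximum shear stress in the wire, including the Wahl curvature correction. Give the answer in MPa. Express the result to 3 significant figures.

1420 MPa

Spring index C = D/d = 38.0/8.7 = 4.3678
K_W = (4C−1)/(4C−4) + 0.615/C = 16.471/13.471 + 0.1408 = 1.3635
τ₀ = 8FD/(πd³) = 8·7080·38.0/(π·8.7³) = 2.15232e+06/2068.7 = 1040.4 MPa
τ_max = K·τ₀ = 1.3635 × 1040.4 = 1418.6 MPa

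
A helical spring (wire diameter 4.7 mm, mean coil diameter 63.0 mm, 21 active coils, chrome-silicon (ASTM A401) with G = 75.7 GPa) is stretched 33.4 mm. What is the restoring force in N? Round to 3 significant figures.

29.4 N

k = Gd⁴/(8D³N_a) = (75.7×10³)(4.7⁴)/(8·63.0³·21) = 0.87934 N/mm
F = k·δ = 0.87934 × 33.4 = 29.37 N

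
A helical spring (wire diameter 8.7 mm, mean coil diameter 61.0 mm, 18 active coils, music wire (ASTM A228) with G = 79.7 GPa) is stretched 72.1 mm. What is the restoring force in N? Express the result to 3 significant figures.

1010 N

k = Gd⁴/(8D³N_a) = (79.7×10³)(8.7⁴)/(8·61.0³·18) = 13.97 N/mm
F = k·δ = 13.97 × 72.1 = 1007.2 N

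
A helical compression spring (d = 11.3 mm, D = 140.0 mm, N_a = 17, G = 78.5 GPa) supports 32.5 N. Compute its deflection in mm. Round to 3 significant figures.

k = Gd⁴/(8D³N_a) = (78.5×10³)(11.3⁴)/(8·140.0³·17) = 3.4297 N/mm
δ = F/k = 32.5 / 3.4297 = 9.476 mm

9.48 mm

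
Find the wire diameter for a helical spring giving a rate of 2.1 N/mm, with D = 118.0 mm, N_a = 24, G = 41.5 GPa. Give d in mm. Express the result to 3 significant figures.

11.2 mm

d = (8D³N_a·k / G)^(1/4) = (8·118.0³·24·2.1 / (41.5×10³))^0.25
  = (15963)^0.25 = 11.2403 mm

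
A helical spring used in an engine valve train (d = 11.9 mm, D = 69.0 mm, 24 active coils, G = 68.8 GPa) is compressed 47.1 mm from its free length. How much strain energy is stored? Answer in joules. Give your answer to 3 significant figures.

k = Gd⁴/(8D³N_a) = (68.8×10³)(11.9⁴)/(8·69.0³·24) = 21.874 N/mm
U = ½kδ² = 0.5 × 21.874 × 47.1² = 24263 N·mm = 24.263 J

24.3 J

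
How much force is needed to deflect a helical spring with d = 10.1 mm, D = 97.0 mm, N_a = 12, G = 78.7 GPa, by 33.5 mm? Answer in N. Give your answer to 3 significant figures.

k = Gd⁴/(8D³N_a) = (78.7×10³)(10.1⁴)/(8·97.0³·12) = 9.347 N/mm
F = k·δ = 9.347 × 33.5 = 313.13 N

313 N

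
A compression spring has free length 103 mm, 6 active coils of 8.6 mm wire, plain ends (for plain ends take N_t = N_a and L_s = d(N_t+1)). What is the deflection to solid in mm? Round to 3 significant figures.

N_t = 6; L_s = 8.6·7 = 60.2 mm
δ_solid = L₀ − L_s = 103 − 60.2 = 42.8 mm

42.8 mm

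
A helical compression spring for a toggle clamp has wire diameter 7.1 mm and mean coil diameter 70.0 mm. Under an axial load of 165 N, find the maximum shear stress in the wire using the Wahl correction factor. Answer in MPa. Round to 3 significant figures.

94.3 MPa

Spring index C = D/d = 70.0/7.1 = 9.8592
K_W = (4C−1)/(4C−4) + 0.615/C = 38.437/35.437 + 0.0624 = 1.1470
τ₀ = 8FD/(πd³) = 8·165·70.0/(π·7.1³) = 92400/1124.4 = 82.176 MPa
τ_max = K·τ₀ = 1.1470 × 82.176 = 94.259 MPa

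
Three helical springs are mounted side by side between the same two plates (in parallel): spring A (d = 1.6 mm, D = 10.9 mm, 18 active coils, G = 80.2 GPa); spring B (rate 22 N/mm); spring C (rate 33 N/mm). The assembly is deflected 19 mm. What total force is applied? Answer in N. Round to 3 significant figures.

1100 N

k_A = Gd⁴/(8D³N_a) = (80.2×10³)(1.6⁴)/(8·10.9³·18) = 2.8185 N/mm
Parallel: k_eq = 2.8185 + 22 + 33 = 57.818 N/mm
F = k_eq·δ = 57.818·19 = 1098.6 N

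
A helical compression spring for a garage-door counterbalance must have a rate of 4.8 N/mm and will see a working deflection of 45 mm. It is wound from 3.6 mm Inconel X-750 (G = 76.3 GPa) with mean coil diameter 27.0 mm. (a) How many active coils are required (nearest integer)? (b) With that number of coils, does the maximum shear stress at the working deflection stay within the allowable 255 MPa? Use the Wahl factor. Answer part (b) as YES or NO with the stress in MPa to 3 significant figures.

N_a = Gd⁴/(8D³k) = (76.3×10³)(3.6⁴)/(8·27.0³·4.8) = 16.96 → N_a = 17
Actual rate k = Gd⁴/(8D³·17) = 4.7875 N/mm
Working load F = kδ = 4.7875·45 = 215.44 N
C = 27.0/3.6 = 7.5000; K_W = (4C−1)/(4C−4)+0.615/C = 1.1974
τ_max = K_W·8FD/(πd³) = 1.1974·317.48 = 380.14 MPa
τ_max > 255 MPa → exceeds allowable

(a) 17 coils; (b) NO, τ_max = 380 MPa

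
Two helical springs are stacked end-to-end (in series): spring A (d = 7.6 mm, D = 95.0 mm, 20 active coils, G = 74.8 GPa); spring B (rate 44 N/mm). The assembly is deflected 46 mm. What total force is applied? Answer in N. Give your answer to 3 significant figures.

k_A = Gd⁴/(8D³N_a) = (74.8×10³)(7.6⁴)/(8·95.0³·20) = 1.8191 N/mm
Series: 1/k_eq = 1/1.8191 + 1/44 = 0.57244; k_eq = 1.7469 N/mm
F = k_eq·δ = 1.7469·46 = 80.358 N

80.4 N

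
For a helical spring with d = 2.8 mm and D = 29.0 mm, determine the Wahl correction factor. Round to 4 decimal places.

C = D/d = 29.0/2.8 = 10.3571
K_W = (4C−1)/(4C−4) + 0.615/C = 40.429/37.429 + 0.0594 = 1.1395

1.1395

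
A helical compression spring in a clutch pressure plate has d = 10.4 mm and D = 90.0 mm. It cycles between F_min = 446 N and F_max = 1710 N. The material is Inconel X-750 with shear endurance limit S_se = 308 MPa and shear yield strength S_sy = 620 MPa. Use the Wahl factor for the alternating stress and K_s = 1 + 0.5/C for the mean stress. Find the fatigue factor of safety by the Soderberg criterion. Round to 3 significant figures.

1.16

C = D/d = 90.0/10.4 = 8.6538; K_W = (4C−1)/(4C−4)+0.615/C = 1.1691; K_s = 1+0.5/C = 1.0578
F_a = (F_max−F_min)/2 = 632 N; F_m = (F_max+F_min)/2 = 1078 N
τ_a = K_W·8F_aD/(πd³) = 1.1691 × 128.77 = 150.53 MPa
τ_m = K_s·8F_mD/(πd³) = 1.0578 × 219.63 = 232.32 MPa
Soderberg: 1/n_f = τ_a/S_se + τ_m/S_sy = 150.53/308 + 232.32/620 = 0.48875 + 0.37472 = 0.86347
n_f = 1/0.86347 = 1.158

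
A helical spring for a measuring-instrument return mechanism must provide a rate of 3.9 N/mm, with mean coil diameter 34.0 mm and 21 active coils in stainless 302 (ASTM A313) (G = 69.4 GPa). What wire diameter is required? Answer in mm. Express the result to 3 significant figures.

d = (8D³N_a·k / G)^(1/4) = (8·34.0³·21·3.9 / (69.4×10³))^0.25
  = (371.07)^0.25 = 4.3890 mm

4.39 mm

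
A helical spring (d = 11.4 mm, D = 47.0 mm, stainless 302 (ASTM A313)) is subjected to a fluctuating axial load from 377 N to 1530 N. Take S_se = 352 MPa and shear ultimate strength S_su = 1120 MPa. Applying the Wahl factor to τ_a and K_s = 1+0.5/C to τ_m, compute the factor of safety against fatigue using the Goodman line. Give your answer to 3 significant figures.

3.83

C = D/d = 47.0/11.4 = 4.1228; K_W = (4C−1)/(4C−4)+0.615/C = 1.3893; K_s = 1+0.5/C = 1.1213
F_a = (F_max−F_min)/2 = 576.5 N; F_m = (F_max+F_min)/2 = 953.5 N
τ_a = K_W·8F_aD/(πd³) = 1.3893 × 46.572 = 64.704 MPa
τ_m = K_s·8F_mD/(πd³) = 1.1213 × 77.027 = 86.369 MPa
Goodman: 1/n_f = τ_a/S_se + τ_m/S_su = 64.704/352 + 86.369/1120 = 0.18382 + 0.07711 = 0.26093
n_f = 1/0.26093 = 3.832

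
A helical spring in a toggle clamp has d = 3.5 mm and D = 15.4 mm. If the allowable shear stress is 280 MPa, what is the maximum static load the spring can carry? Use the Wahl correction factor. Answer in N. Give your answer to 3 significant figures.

225 N

C = D/d = 15.4/3.5 = 4.4000
K_W = (4C−1)/(4C−4) + 0.615/C = 16.600/13.600 + 0.1398 = 1.3604
τ_max = K·8FD/(πd³) → F_max = τ_allow·πd³/(8DK)
F_max = 280·π·3.5³/(8·15.4·1.3604) = 37715/167.6 = 225.03 N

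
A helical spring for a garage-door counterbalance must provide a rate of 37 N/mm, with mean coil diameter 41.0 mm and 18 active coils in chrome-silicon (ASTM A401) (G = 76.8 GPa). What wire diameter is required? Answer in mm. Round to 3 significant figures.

8.32 mm

d = (8D³N_a·k / G)^(1/4) = (8·41.0³·18·37 / (76.8×10³))^0.25
  = (4781.4)^0.25 = 8.3155 mm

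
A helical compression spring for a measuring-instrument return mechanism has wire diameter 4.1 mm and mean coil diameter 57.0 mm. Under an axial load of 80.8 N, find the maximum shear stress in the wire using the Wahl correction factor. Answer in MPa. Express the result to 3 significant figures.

Spring index C = D/d = 57.0/4.1 = 13.9024
K_W = (4C−1)/(4C−4) + 0.615/C = 54.610/51.610 + 0.0442 = 1.1024
τ₀ = 8FD/(πd³) = 8·80.8·57.0/(π·4.1³) = 36844.8/216.52 = 170.17 MPa
τ_max = K·τ₀ = 1.1024 × 170.17 = 187.59 MPa

188 MPa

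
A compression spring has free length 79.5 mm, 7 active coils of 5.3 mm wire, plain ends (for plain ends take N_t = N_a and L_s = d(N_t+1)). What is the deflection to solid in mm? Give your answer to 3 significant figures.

N_t = 7; L_s = 5.3·8 = 42.4 mm
δ_solid = L₀ − L_s = 79.5 − 42.4 = 37.1 mm

37.1 mm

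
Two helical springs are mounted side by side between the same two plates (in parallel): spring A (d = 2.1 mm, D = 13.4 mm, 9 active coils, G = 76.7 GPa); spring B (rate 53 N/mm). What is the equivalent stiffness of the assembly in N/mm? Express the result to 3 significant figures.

k_A = Gd⁴/(8D³N_a) = (76.7×10³)(2.1⁴)/(8·13.4³·9) = 8.6104 N/mm
Parallel: k_eq = 8.6104 + 53 = 61.61 N/mm

61.6 N/mm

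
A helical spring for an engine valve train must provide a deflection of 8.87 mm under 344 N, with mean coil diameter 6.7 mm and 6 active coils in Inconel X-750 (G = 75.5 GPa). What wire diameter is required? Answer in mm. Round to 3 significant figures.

1.65 mm

Required rate k = F/δ = 344/8.87 = 38.782 N/mm
d = (8D³N_a·k / G)^(1/4) = (8·6.7³·6·38.782 / (75.5×10³))^0.25
  = (7.4157)^0.25 = 1.6502 mm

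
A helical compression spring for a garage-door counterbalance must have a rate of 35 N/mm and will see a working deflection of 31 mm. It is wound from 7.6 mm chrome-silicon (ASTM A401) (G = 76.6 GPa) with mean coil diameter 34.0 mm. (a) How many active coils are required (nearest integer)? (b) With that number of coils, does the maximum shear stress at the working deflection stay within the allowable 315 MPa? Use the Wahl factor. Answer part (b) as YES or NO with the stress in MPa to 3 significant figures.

N_a = Gd⁴/(8D³k) = (76.6×10³)(7.6⁴)/(8·34.0³·35) = 23.22 → N_a = 23
Actual rate k = Gd⁴/(8D³·23) = 35.337 N/mm
Working load F = kδ = 35.337·31 = 1095.4 N
C = 34.0/7.6 = 4.4737; K_W = (4C−1)/(4C−4)+0.615/C = 1.3534
τ_max = K_W·8FD/(πd³) = 1.3534·216.06 = 292.41 MPa
τ_max ≤ 315 MPa → acceptable

(a) 23 coils; (b) YES, τ_max = 292 MPa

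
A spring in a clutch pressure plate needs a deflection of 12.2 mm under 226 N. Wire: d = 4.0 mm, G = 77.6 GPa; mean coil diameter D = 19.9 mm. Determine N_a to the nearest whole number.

17

Required rate k = F/δ = 226/12.2 = 18.525 N/mm
N_a = Gd⁴/(8D³k) = (77.6×10³ × 4.0⁴)/(8 × 19.9³ × 18.525)
    = 1.98656e+07 / 1.16788e+06 = 17.01 → 17 coils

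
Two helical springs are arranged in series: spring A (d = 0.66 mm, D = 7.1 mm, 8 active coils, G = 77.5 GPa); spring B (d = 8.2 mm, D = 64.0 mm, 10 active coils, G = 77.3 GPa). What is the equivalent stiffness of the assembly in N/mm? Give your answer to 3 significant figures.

0.618 N/mm

k_A = Gd⁴/(8D³N_a) = (77.5×10³)(0.66⁴)/(8·7.1³·8) = 0.64198 N/mm
k_B = Gd⁴/(8D³N_a) = (77.3×10³)(8.2⁴)/(8·64.0³·10) = 16.665 N/mm
Series: 1/k_eq = 1/0.64198 + 1/16.665 = 1.6177; k_eq = 0.61817 N/mm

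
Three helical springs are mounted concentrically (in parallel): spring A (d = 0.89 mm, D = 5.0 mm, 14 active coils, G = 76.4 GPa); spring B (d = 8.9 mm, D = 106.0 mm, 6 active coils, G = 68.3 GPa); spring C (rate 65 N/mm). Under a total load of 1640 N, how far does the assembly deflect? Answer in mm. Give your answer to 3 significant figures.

k_A = Gd⁴/(8D³N_a) = (76.4×10³)(0.89⁴)/(8·5.0³·14) = 3.4239 N/mm
k_B = Gd⁴/(8D³N_a) = (68.3×10³)(8.9⁴)/(8·106.0³·6) = 7.4959 N/mm
Parallel: k_eq = 3.4239 + 7.4959 + 65 = 75.92 N/mm
δ = F/k_eq = 1640/75.92 = 21.602 mm

21.6 mm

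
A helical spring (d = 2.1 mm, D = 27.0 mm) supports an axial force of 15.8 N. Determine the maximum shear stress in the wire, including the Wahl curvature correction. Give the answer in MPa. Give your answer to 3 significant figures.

130 MPa

Spring index C = D/d = 27.0/2.1 = 12.8571
K_W = (4C−1)/(4C−4) + 0.615/C = 50.429/47.429 + 0.0478 = 1.1111
τ₀ = 8FD/(πd³) = 8·15.8·27.0/(π·2.1³) = 3412.8/29.094 = 117.3 MPa
τ_max = K·τ₀ = 1.1111 × 117.3 = 130.33 MPa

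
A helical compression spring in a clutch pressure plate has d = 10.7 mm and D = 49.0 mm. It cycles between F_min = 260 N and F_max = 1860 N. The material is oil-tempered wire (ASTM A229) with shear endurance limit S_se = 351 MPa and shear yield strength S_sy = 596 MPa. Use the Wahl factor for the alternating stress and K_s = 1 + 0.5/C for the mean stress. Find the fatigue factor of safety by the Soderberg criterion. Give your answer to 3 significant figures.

C = D/d = 49.0/10.7 = 4.5794; K_W = (4C−1)/(4C−4)+0.615/C = 1.3438; K_s = 1+0.5/C = 1.1092
F_a = (F_max−F_min)/2 = 800 N; F_m = (F_max+F_min)/2 = 1060 N
τ_a = K_W·8F_aD/(πd³) = 1.3438 × 81.484 = 109.5 MPa
τ_m = K_s·8F_mD/(πd³) = 1.1092 × 107.97 = 119.76 MPa
Soderberg: 1/n_f = τ_a/S_se + τ_m/S_sy = 109.5/351 + 119.76/596 = 0.31197 + 0.20093 = 0.5129
n_f = 1/0.5129 = 1.95

1.95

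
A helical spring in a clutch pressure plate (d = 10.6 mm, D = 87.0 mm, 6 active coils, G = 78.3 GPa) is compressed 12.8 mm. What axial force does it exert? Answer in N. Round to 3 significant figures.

400 N

k = Gd⁴/(8D³N_a) = (78.3×10³)(10.6⁴)/(8·87.0³·6) = 31.274 N/mm
F = k·δ = 31.274 × 12.8 = 400.31 N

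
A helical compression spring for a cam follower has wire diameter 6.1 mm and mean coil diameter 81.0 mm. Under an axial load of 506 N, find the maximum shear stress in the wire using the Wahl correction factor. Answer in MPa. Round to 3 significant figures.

Spring index C = D/d = 81.0/6.1 = 13.2787
K_W = (4C−1)/(4C−4) + 0.615/C = 52.115/49.115 + 0.0463 = 1.1074
τ₀ = 8FD/(πd³) = 8·506·81.0/(π·6.1³) = 327888/713.08 = 459.82 MPa
τ_max = K·τ₀ = 1.1074 × 459.82 = 509.2 MPa

509 MPa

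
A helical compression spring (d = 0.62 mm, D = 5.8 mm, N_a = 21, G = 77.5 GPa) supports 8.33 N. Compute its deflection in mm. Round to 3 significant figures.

k = Gd⁴/(8D³N_a) = (77.5×10³)(0.62⁴)/(8·5.8³·21) = 0.34936 N/mm
δ = F/k = 8.33 / 0.34936 = 23.843 mm

23.8 mm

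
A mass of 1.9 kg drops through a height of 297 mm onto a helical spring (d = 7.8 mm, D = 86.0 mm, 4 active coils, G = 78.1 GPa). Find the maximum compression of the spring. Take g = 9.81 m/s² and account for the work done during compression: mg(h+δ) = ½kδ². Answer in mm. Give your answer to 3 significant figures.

29.3 mm

k = Gd⁴/(8D³N_a) = (78.1×10³)(7.8⁴)/(8·86.0³·4) = 14.203 N/mm
W = mg = 1.9 × 9.81 = 18.639 N
½kδ² − Wδ − Wh = 0 → δ = (W + √(W² + 2kWh))/k
δ = (18.639 + √(347.41 + 157251))/14.203 = (18.639 + 396.99)/14.203 = 29.263 mm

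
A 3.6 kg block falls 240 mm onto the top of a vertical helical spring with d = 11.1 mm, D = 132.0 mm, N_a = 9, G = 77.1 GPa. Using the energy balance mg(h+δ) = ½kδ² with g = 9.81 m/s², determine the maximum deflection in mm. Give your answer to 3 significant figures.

54.2 mm

k = Gd⁴/(8D³N_a) = (77.1×10³)(11.1⁴)/(8·132.0³·9) = 7.0679 N/mm
W = mg = 3.6 × 9.81 = 35.316 N
½kδ² − Wδ − Wh = 0 → δ = (W + √(W² + 2kWh))/k
δ = (35.316 + √(1247.2 + 119813))/7.0679 = (35.316 + 347.94)/7.0679 = 54.224 mm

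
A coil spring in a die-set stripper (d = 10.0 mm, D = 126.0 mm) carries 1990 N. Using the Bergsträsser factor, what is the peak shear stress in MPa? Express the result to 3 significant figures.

Spring index C = D/d = 126.0/10.0 = 12.6000
K_B = (4C+2)/(4C−3) = 52.400/47.400 = 1.1055
τ₀ = 8FD/(πd³) = 8·1990·126.0/(π·10.0³) = 2.00592e+06/3141.6 = 638.5 MPa
τ_max = K·τ₀ = 1.1055 × 638.5 = 705.86 MPa

706 MPa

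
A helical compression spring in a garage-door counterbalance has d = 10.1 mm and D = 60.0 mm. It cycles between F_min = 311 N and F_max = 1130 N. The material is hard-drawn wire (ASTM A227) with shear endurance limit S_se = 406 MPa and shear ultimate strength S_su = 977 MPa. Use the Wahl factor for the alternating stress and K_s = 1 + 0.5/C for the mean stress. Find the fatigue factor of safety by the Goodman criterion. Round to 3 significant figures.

C = D/d = 60.0/10.1 = 5.9406; K_W = (4C−1)/(4C−4)+0.615/C = 1.2553; K_s = 1+0.5/C = 1.0842
F_a = (F_max−F_min)/2 = 409.5 N; F_m = (F_max+F_min)/2 = 720.5 N
τ_a = K_W·8F_aD/(πd³) = 1.2553 × 60.727 = 76.232 MPa
τ_m = K_s·8F_mD/(πd³) = 1.0842 × 106.85 = 115.84 MPa
Goodman: 1/n_f = τ_a/S_se + τ_m/S_su = 76.232/406 + 115.84/977 = 0.18776 + 0.11857 = 0.30633
n_f = 1/0.30633 = 3.264

3.26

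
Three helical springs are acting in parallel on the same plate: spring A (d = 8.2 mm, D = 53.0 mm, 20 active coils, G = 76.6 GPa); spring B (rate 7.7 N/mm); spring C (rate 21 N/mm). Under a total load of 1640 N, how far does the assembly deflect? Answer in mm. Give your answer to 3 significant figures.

37.9 mm

k_A = Gd⁴/(8D³N_a) = (76.6×10³)(8.2⁴)/(8·53.0³·20) = 14.539 N/mm
Parallel: k_eq = 14.539 + 7.7 + 21 = 43.239 N/mm
δ = F/k_eq = 1640/43.239 = 37.929 mm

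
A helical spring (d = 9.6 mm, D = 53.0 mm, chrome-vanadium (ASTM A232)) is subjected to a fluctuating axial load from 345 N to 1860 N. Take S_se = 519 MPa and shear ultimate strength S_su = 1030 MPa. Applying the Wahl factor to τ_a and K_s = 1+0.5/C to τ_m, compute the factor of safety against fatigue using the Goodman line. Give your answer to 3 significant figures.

C = D/d = 53.0/9.6 = 5.5208; K_W = (4C−1)/(4C−4)+0.615/C = 1.2773; K_s = 1+0.5/C = 1.0906
F_a = (F_max−F_min)/2 = 757.5 N; F_m = (F_max+F_min)/2 = 1102.5 N
τ_a = K_W·8F_aD/(πd³) = 1.2773 × 115.55 = 147.6 MPa
τ_m = K_s·8F_mD/(πd³) = 1.0906 × 168.18 = 183.41 MPa
Goodman: 1/n_f = τ_a/S_se + τ_m/S_su = 147.6/519 + 183.41/1030 = 0.28439 + 0.17807 = 0.46246
n_f = 1/0.46246 = 2.162

2.16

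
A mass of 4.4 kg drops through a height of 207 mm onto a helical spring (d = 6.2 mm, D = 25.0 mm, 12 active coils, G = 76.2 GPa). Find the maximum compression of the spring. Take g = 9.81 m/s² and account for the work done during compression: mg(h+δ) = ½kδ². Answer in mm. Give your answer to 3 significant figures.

16.0 mm

k = Gd⁴/(8D³N_a) = (76.2×10³)(6.2⁴)/(8·25.0³·12) = 75.064 N/mm
W = mg = 4.4 × 9.81 = 43.164 N
½kδ² − Wδ − Wh = 0 → δ = (W + √(W² + 2kWh))/k
δ = (43.164 + √(1863.1 + 1.34138e+06))/75.064 = (43.164 + 1159)/75.064 = 16.015 mm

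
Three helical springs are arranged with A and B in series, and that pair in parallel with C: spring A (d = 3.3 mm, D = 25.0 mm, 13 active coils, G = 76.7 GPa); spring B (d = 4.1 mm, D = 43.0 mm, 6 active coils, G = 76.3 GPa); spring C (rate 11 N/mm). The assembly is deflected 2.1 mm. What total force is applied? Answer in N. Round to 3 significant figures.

k_A = Gd⁴/(8D³N_a) = (76.7×10³)(3.3⁴)/(8·25.0³·13) = 5.5975 N/mm
k_B = Gd⁴/(8D³N_a) = (76.3×10³)(4.1⁴)/(8·43.0³·6) = 5.6495 N/mm
Springs A,B series: k_AB = 1/(1/5.5975+1/5.6495) = 2.8117 N/mm; parallel with C: k_eq = 2.8117+11 = 13.812 N/mm
F = k_eq·δ = 13.812·2.1 = 29.005 N

29.0 N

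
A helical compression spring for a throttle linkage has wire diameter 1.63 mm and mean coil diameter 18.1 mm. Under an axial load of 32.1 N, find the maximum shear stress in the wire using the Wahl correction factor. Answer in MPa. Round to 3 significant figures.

Spring index C = D/d = 18.1/1.63 = 11.1043
K_W = (4C−1)/(4C−4) + 0.615/C = 43.417/40.417 + 0.0554 = 1.1296
τ₀ = 8FD/(πd³) = 8·32.1·18.1/(π·1.63³) = 4648.08/13.605 = 341.63 MPa
τ_max = K·τ₀ = 1.1296 × 341.63 = 385.91 MPa

386 MPa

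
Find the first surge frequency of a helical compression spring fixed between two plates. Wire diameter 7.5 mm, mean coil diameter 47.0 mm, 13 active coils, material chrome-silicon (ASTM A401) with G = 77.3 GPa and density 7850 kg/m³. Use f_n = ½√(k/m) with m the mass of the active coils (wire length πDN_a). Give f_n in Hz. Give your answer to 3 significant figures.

k = Gd⁴/(8D³N_a) = (77.3×10³)(7.5⁴)/(8·47.0³·13) = 22.652 N/mm = 22652 N/m
Wire length L = πDN_a = π·47.0·13 = 1919.5 mm
m = ρ·(πd²/4)·L = 7850 × 44.179×10⁻⁶ m² × 1.9195 m = 0.66569 kg
f_n = ½√(k/m) = 0.5·√(22652/0.66569) = 0.5·√(34027) = 92.232 Hz

92.2 Hz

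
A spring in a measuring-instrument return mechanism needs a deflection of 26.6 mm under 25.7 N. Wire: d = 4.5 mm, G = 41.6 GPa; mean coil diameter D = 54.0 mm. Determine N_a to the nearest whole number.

Required rate k = F/δ = 25.7/26.6 = 0.96617 N/mm
N_a = Gd⁴/(8D³k) = (41.6×10³ × 4.5⁴)/(8 × 54.0³ × 0.96617)
    = 1.70586e+07 / 1.21709e+06 = 14.02 → 14 coils

14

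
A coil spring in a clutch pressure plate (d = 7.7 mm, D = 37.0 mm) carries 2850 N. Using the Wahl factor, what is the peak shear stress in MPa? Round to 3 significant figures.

Spring index C = D/d = 37.0/7.7 = 4.8052
K_W = (4C−1)/(4C−4) + 0.615/C = 18.221/15.221 + 0.1280 = 1.3251
τ₀ = 8FD/(πd³) = 8·2850·37.0/(π·7.7³) = 843600/1434.2 = 588.19 MPa
τ_max = K·τ₀ = 1.3251 × 588.19 = 779.4 MPa

779 MPa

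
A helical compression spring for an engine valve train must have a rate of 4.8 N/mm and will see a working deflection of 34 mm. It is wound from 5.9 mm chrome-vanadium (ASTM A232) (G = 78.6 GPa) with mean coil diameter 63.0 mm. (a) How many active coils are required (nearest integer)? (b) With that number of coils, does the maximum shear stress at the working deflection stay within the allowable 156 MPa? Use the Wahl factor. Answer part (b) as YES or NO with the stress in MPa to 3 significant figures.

N_a = Gd⁴/(8D³k) = (78.6×10³)(5.9⁴)/(8·63.0³·4.8) = 9.919 → N_a = 10
Actual rate k = Gd⁴/(8D³·10) = 4.7612 N/mm
Working load F = kδ = 4.7612·34 = 161.88 N
C = 63.0/5.9 = 10.6780; K_W = (4C−1)/(4C−4)+0.615/C = 1.1351
τ_max = K_W·8FD/(πd³) = 1.1351·126.45 = 143.53 MPa
τ_max ≤ 156 MPa → acceptable

(a) 10 coils; (b) YES, τ_max = 144 MPa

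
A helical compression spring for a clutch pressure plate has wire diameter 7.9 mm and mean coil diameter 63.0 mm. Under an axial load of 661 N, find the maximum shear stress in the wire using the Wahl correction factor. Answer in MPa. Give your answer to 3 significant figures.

255 MPa

Spring index C = D/d = 63.0/7.9 = 7.9747
K_W = (4C−1)/(4C−4) + 0.615/C = 30.899/27.899 + 0.0771 = 1.1847
τ₀ = 8FD/(πd³) = 8·661·63.0/(π·7.9³) = 333144/1548.9 = 215.08 MPa
τ_max = K·τ₀ = 1.1847 × 215.08 = 254.8 MPa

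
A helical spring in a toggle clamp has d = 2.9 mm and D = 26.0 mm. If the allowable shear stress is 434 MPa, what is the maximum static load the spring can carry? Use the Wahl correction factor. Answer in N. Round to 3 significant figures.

137 N

C = D/d = 26.0/2.9 = 8.9655
K_W = (4C−1)/(4C−4) + 0.615/C = 34.862/31.862 + 0.0686 = 1.1628
τ_max = K·8FD/(πd³) → F_max = τ_allow·πd³/(8DK)
F_max = 434·π·2.9³/(8·26.0·1.1628) = 33253/241.85 = 137.49 N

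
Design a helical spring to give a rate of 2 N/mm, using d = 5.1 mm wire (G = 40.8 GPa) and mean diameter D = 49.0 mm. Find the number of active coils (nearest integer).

N_a = Gd⁴/(8D³k) = (40.8×10³ × 5.1⁴)/(8 × 49.0³ × 2)
    = 2.7602e+07 / 1.88238e+06 = 14.66 → 15 coils

15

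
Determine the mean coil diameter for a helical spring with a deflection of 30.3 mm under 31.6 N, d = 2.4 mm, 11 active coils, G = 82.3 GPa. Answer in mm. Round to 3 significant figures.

31.0 mm

Required rate k = F/δ = 31.6/30.3 = 1.0429 N/mm
D = (Gd⁴/(8N_a·k))^(1/3) = (82.3×10³·2.4⁴/(8·11·1.0429))^(1/3)
  = (29752.1)^(1/3) = 30.9865 mm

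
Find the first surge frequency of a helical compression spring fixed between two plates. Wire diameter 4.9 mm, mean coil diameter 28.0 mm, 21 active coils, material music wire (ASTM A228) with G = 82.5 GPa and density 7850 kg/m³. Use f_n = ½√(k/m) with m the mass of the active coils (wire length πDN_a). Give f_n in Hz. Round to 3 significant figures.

109 Hz

k = Gd⁴/(8D³N_a) = (82.5×10³)(4.9⁴)/(8·28.0³·21) = 12.896 N/mm = 12896 N/m
Wire length L = πDN_a = π·28.0·21 = 1847.3 mm
m = ρ·(πd²/4)·L = 7850 × 18.857×10⁻⁶ m² × 1.8473 m = 0.27345 kg
f_n = ½√(k/m) = 0.5·√(12896/0.27345) = 0.5·√(47160) = 108.58 Hz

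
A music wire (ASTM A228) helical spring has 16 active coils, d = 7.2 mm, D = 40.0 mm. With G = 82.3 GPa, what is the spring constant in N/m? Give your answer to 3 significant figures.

27000 N/m

k = Gd⁴/(8D³N_a) = (82.3×10³ × 7.2⁴) / (8 × 40.0³ × 16)
  = 2.21172e+08 / 8.192e+06 = 26.999 N/mm = 26999 N/m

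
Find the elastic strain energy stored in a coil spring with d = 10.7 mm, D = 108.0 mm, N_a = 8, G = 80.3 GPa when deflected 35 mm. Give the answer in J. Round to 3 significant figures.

8.00 J

k = Gd⁴/(8D³N_a) = (80.3×10³)(10.7⁴)/(8·108.0³·8) = 13.056 N/mm
U = ½kδ² = 0.5 × 13.056 × 35² = 7996.6 N·mm = 7.9966 J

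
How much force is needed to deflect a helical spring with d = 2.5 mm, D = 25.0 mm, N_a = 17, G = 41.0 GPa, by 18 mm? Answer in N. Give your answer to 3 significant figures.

k = Gd⁴/(8D³N_a) = (41.0×10³)(2.5⁴)/(8·25.0³·17) = 0.75368 N/mm
F = k·δ = 0.75368 × 18 = 13.566 N

13.6 N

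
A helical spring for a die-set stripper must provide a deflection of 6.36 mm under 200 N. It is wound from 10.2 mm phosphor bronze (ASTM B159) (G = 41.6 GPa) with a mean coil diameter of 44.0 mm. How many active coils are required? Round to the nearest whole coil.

Required rate k = F/δ = 200/6.36 = 31.447 N/mm
N_a = Gd⁴/(8D³k) = (41.6×10³ × 10.2⁴)/(8 × 44.0³ × 31.447)
    = 4.50292e+08 / 2.14299e+07 = 21.01 → 21 coils

21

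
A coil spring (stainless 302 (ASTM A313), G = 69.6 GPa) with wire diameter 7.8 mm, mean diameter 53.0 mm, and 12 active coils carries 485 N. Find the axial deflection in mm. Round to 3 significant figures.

26.9 mm

k = Gd⁴/(8D³N_a) = (69.6×10³)(7.8⁴)/(8·53.0³·12) = 18.026 N/mm
δ = F/k = 485 / 18.026 = 26.906 mm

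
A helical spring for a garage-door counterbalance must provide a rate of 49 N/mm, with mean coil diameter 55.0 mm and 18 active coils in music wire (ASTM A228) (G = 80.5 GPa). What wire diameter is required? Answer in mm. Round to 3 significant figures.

d = (8D³N_a·k / G)^(1/4) = (8·55.0³·18·49 / (80.5×10³))^0.25
  = (14583)^0.25 = 10.9891 mm

11.0 mm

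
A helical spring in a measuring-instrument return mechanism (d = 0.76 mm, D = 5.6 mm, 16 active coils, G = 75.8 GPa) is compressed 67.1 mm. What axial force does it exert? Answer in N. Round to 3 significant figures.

75.5 N

k = Gd⁴/(8D³N_a) = (75.8×10³)(0.76⁴)/(8·5.6³·16) = 1.125 N/mm
F = k·δ = 1.125 × 67.1 = 75.487 N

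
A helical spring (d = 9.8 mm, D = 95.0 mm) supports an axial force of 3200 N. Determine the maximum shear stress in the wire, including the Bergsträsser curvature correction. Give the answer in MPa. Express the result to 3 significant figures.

937 MPa

Spring index C = D/d = 95.0/9.8 = 9.6939
K_B = (4C+2)/(4C−3) = 40.776/35.776 = 1.1398
τ₀ = 8FD/(πd³) = 8·3200·95.0/(π·9.8³) = 2.432e+06/2956.8 = 822.5 MPa
τ_max = K·τ₀ = 1.1398 × 822.5 = 937.45 MPa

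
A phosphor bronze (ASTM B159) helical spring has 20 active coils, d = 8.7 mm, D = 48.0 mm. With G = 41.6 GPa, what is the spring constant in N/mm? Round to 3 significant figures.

k = Gd⁴/(8D³N_a) = (41.6×10³ × 8.7⁴) / (8 × 48.0³ × 20)
  = 2.38325e+08 / 1.76947e+07 = 13.469 N/mm

13.5 N/mm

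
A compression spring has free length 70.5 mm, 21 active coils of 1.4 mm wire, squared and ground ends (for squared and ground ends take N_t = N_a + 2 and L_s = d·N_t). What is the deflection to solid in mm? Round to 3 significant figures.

38.3 mm

N_t = 23; L_s = 1.4·23 = 32.2 mm
δ_solid = L₀ − L_s = 70.5 − 32.2 = 38.3 mm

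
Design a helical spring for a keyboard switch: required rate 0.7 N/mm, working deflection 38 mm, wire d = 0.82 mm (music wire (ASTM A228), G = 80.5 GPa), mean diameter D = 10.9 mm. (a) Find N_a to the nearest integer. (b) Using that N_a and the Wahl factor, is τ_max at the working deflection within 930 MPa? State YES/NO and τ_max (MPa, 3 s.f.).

N_a = Gd⁴/(8D³k) = (80.5×10³)(0.82⁴)/(8·10.9³·0.7) = 5.019 → N_a = 5
Actual rate k = Gd⁴/(8D³·5) = 0.70261 N/mm
Working load F = kδ = 0.70261·38 = 26.699 N
C = 10.9/0.82 = 13.2927; K_W = (4C−1)/(4C−4)+0.615/C = 1.1073
τ_max = K_W·8FD/(πd³) = 1.1073·1344.1 = 1488.3 MPa
τ_max > 930 MPa → exceeds allowable

(a) 5 coils; (b) NO, τ_max = 1490 MPa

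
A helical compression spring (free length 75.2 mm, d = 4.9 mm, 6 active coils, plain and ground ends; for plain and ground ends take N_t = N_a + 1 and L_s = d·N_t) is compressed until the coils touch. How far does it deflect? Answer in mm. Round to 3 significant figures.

N_t = 7; L_s = 4.9·7 = 34.3 mm
δ_solid = L₀ − L_s = 75.2 − 34.3 = 40.9 mm

40.9 mm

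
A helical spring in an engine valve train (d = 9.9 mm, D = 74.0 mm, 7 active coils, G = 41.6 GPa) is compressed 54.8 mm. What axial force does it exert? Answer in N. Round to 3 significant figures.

k = Gd⁴/(8D³N_a) = (41.6×10³)(9.9⁴)/(8·74.0³·7) = 17.61 N/mm
F = k·δ = 17.61 × 54.8 = 965.01 N

965 N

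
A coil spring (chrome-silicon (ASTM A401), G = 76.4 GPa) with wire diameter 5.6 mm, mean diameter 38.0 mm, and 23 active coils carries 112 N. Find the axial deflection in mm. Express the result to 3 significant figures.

15.1 mm

k = Gd⁴/(8D³N_a) = (76.4×10³)(5.6⁴)/(8·38.0³·23) = 7.4418 N/mm
δ = F/k = 112 / 7.4418 = 15.05 mm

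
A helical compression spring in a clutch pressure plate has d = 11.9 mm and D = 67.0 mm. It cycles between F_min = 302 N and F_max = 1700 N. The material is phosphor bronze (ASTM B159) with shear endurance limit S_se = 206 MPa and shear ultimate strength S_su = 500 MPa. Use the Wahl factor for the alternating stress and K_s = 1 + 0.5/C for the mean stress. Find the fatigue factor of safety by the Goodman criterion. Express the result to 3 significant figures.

1.52

C = D/d = 67.0/11.9 = 5.6303; K_W = (4C−1)/(4C−4)+0.615/C = 1.2712; K_s = 1+0.5/C = 1.0888
F_a = (F_max−F_min)/2 = 699 N; F_m = (F_max+F_min)/2 = 1001 N
τ_a = K_W·8F_aD/(πd³) = 1.2712 × 70.77 = 89.964 MPa
τ_m = K_s·8F_mD/(πd³) = 1.0888 × 101.35 = 110.35 MPa
Goodman: 1/n_f = τ_a/S_se + τ_m/S_su = 89.964/206 + 110.35/500 = 0.43672 + 0.22069 = 0.65741
n_f = 1/0.65741 = 1.521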